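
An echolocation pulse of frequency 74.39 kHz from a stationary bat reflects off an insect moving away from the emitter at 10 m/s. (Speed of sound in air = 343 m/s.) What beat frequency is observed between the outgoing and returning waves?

The insect first receives the wave as a moving observer: f₁ = f₀ · (v − u)/v = 74.39 × (343 − 10)/343 ≈ 72.22 kHz.
On reflection it acts as a source moving away from the stationary detector: f₂ = f₁ · v/(v + u) = 72.22 × 343/353 ≈ 70.18 kHz.
Equivalently f₂ = f₀ · (v − u)/(v + u).
Beat frequency (with f₀ = 74390 Hz): |f₂ − f₀| = 2u·f₀/(v + u) = 2 × 10 × 74390/353 ≈ 4215 Hz.

4215 Hz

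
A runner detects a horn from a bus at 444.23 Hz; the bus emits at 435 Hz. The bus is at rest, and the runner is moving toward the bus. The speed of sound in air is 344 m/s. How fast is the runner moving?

f' = f · (v + v_o)/v ⇒ v_o = v · |f'/f − 1|.
v_o = 344 × |444.23/435 − 1| = 344 × 0.02122 ≈ 7.3 m/s.

7.3 m/s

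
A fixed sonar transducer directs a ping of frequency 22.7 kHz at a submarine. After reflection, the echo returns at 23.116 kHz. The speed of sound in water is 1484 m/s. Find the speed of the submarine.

13.5 m/s

Double Doppler shift off a moving reflector: f₂ = f₀ · (v + u)/(v − u) (u > 0 toward emitter).
Rearranging, u = v · (f₂ − f₀)/(f₂ + f₀) = 1484 × 0.416/45.816 ≈ 13.5 m/s.
So the submarine is moving at 13.5 m/s toward the emitter.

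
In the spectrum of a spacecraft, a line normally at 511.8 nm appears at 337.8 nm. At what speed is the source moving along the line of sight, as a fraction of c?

λ'/λ₀ = 0.6600 < 1 (blueshift), so the source is approaching.
λ'/λ₀ = √((1 − β)/(1 + β)) for an approaching source ⇒ β = (1 − r²)/(1 + r²) with r = λ'/λ₀.
β = (1 − 0.4356)/(1 + 0.4356) ≈ 0.393.

0.393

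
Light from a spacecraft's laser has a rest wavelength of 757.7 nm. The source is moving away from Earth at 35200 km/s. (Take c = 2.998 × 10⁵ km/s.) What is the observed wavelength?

β = v/c = 35200/299800 = 0.1174.
Relativistic Doppler for wavelength: λ' = λ₀ · √((1 + β)/(1 − β)).
λ' = 757.7 × √(1.1174/0.8826) = 757.7 × 1.12519 ≈ 852.6 nm.

852.6 nm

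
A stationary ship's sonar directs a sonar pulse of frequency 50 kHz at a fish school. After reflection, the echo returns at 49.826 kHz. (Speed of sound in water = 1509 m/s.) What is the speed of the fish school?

2.63 m/s

Double Doppler shift off a moving reflector: f₂ = f₀ · (v + u)/(v − u) (u > 0 toward emitter).
Rearranging, u = v · (f₂ − f₀)/(f₂ + f₀) = 1509 × -0.174/99.826 ≈ -2.63 m/s.
So the fish school is moving at 2.63 m/s away from the emitter.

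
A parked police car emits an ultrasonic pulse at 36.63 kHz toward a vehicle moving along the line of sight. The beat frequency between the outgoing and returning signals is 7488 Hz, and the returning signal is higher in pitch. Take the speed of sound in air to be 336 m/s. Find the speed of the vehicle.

Double Doppler shift off a moving reflector: f₂ = f₀ · (v + u)/(v − u) (u > 0 toward emitter).
Returning signal is higher, so f₂ = f₀ + Δf = 36630 + 7488 = 44118 Hz.
Rearranging, u = v · (f₂ − f₀)/(f₂ + f₀) = 336 × 7488/80748 ≈ 31 m/s.
So the vehicle is moving at 31 m/s toward the emitter.

31 m/s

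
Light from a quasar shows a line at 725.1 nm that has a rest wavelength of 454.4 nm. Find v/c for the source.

λ'/λ₀ = 1.5957 > 1 (redshift), so the source is receding.
λ'/λ₀ = √((1 + β)/(1 − β)) for a receding source ⇒ β = (r² − 1)/(r² + 1) with r = λ'/λ₀.
β = (2.5464 − 1)/(2.5464 + 1) ≈ 0.436.

0.436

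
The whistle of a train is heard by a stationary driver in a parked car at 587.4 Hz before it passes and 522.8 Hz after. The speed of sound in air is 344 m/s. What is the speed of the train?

f₁/f₂ = (v + v_s)/(v − v_s), so v_s = v · (f₁ − f₂)/(f₁ + f₂).
v_s = 344 × (587.4 − 522.8)/(587.4 + 522.8) = 344 × 64.6/1110.2 ≈ 20.0 m/s.

20.0 m/s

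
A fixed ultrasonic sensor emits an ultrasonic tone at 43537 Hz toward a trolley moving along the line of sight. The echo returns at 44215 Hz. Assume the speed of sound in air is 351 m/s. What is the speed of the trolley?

Double Doppler shift off a moving reflector: f₂ = f₀ · (v + u)/(v − u) (u > 0 toward emitter).
Rearranging, u = v · (f₂ − f₀)/(f₂ + f₀) = 351 × 678/87752 ≈ 2.71 m/s.
So the trolley is moving at 2.71 m/s toward the emitter.

2.71 m/s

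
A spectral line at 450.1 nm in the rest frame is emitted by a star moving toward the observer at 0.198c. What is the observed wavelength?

368.3 nm

Relativistic Doppler for wavelength: λ' = λ₀ · √((1 − β)/(1 + β)).
λ' = 450.1 × √(0.8020/1.1980) = 450.1 × 0.81820 ≈ 368.3 nm.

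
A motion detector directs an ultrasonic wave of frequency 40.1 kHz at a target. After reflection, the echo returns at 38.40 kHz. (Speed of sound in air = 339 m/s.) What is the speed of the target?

Double Doppler shift off a moving reflector: f₂ = f₀ · (v + u)/(v − u) (u > 0 toward emitter).
Rearranging, u = v · (f₂ − f₀)/(f₂ + f₀) = 339 × -1.70/78.50 ≈ -7.3 m/s.
So the target is moving at 7.3 m/s away from the emitter.

7.3 m/s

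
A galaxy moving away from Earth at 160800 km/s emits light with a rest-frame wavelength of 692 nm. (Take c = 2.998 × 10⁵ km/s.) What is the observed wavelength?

β = v/c = 160800/299800 = 0.5364.
Relativistic Doppler for wavelength: λ' = λ₀ · √((1 + β)/(1 − β)).
λ' = 692 × √(1.5364/0.4636) = 692 × 1.82035 ≈ 1259.7 nm.

1259.7 nm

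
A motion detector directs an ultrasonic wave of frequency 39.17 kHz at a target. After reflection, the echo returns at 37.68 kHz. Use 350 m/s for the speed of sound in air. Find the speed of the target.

6.8 m/s

Double Doppler shift off a moving reflector: f₂ = f₀ · (v + u)/(v − u) (u > 0 toward emitter).
Rearranging, u = v · (f₂ − f₀)/(f₂ + f₀) = 350 × -1.49/76.85 ≈ -6.8 m/s.
So the target is moving at 6.8 m/s away from the emitter.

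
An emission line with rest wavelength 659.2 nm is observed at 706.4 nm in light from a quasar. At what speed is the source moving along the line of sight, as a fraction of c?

0.069c

λ'/λ₀ = 1.0716 > 1 (redshift), so the source is receding.
λ'/λ₀ = √((1 + β)/(1 − β)) for a receding source ⇒ β = (r² − 1)/(r² + 1) with r = λ'/λ₀.
β = (1.1483 − 1)/(1.1483 + 1) ≈ 0.069.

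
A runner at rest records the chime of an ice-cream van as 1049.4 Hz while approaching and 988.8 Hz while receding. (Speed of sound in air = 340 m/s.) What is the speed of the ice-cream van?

10.1 m/s

f₁/f₂ = (v + v_s)/(v − v_s), so v_s = v · (f₁ − f₂)/(f₁ + f₂).
v_s = 340 × (1049.4 − 988.8)/(1049.4 + 988.8) = 340 × 60.6/2038.2 ≈ 10.1 m/s.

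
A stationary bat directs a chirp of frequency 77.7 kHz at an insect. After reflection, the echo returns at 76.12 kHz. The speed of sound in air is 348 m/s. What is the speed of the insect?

Double Doppler shift off a moving reflector: f₂ = f₀ · (v + u)/(v − u) (u > 0 toward emitter).
Rearranging, u = v · (f₂ − f₀)/(f₂ + f₀) = 348 × -1.58/153.82 ≈ -3.6 m/s.
So the insect is moving at 3.6 m/s away from the emitter.

3.6 m/s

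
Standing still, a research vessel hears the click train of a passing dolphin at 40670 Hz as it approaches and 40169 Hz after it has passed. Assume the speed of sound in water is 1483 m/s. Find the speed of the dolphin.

f₁/f₂ = (v + v_s)/(v − v_s), so v_s = v · (f₁ − f₂)/(f₁ + f₂).
v_s = 1483 × (40670 − 40169)/(40670 + 40169) = 1483 × 501/80839 ≈ 9.2 m/s.

9.2 m/s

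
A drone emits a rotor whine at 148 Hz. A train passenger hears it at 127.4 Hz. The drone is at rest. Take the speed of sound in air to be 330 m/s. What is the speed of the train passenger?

f' < f, so the train passenger is receding.
f' = f · (v − v_o)/v ⇒ v_o = v · |f'/f − 1|.
v_o = 330 × |127.4/148 − 1| = 330 × 0.1392 ≈ 46 m/s.

46 m/s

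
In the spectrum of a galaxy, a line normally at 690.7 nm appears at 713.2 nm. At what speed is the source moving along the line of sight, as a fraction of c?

0.032c

λ'/λ₀ = 1.0326 > 1 (redshift), so the source is receding.
λ'/λ₀ = √((1 + β)/(1 − β)) for a receding source ⇒ β = (r² − 1)/(r² + 1) with r = λ'/λ₀.
β = (1.0662 − 1)/(1.0662 + 1) ≈ 0.032.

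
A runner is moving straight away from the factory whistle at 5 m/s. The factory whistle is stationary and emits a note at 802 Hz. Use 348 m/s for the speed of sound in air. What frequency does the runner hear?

Only the observer moves, away from the source, so f' = f · (v − v_o)/v.
f' = 802 × (348 − 5)/348 = 802 × 343/348 ≈ 790 Hz.

790 Hz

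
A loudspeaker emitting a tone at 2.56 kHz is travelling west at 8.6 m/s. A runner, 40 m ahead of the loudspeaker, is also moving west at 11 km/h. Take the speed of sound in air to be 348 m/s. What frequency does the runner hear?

11 km/h = 3.056 m/s.
The runner is ahead, so the loudspeaker is moving toward it while the runner is moving away from the loudspeaker.
General Doppler shift: f' = f · (v − v_o)/(v − v_s).
f' = 2.56 × (348 − 3.056)/(348 − 8.6) = 2.56 × 344.94/339.4 ≈ 2.60 kHz.

2.60 kHz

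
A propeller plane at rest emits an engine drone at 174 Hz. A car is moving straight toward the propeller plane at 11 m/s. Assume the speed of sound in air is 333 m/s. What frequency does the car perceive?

Only the observer moves, toward the source, so f' = f · (v + v_o)/v.
f' = 174 × (333 + 11)/333 = 174 × 344/333 ≈ 180 Hz.

180 Hz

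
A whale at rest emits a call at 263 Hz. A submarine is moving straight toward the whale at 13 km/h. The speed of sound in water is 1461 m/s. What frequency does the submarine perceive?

264 Hz

13 km/h = 3.611 m/s.
Only the observer moves, toward the source, so f' = f · (v + v_o)/v.
f' = 263 × (1461 + 3.611)/1461 = 263 × 1464.6/1461 ≈ 264 Hz.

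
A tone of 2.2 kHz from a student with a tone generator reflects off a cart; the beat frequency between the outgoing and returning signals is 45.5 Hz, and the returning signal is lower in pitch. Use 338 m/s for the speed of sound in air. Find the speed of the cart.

3.5 m/s

Double Doppler shift off a moving reflector: f₂ = f₀ · (v + u)/(v − u) (u > 0 toward emitter).
Returning signal is lower, so f₂ = f₀ − Δf = 2200 − 45.5 = 2154.5 Hz.
Rearranging, u = v · (f₂ − f₀)/(f₂ + f₀) = 338 × -45.5/4354.5 ≈ -3.5 m/s.
So the cart is moving at 3.5 m/s away from the emitter.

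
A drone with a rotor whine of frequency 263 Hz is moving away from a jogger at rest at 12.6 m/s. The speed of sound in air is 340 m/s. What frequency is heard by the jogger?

254 Hz

Moving source, stationary observer: f' = f · v/(v + v_s) since the source is receding.
f' = 263 × 340/(340 + 12.6) = 263 × 340/352.6 ≈ 254 Hz.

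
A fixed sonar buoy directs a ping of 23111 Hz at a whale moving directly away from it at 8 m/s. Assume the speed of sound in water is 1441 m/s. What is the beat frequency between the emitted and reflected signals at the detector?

At the whale (a moving observer), f₁ = f₀ · (v − u)/v = 23111 × 1433/1441 ≈ 22983 Hz.
On reflection it acts as a source moving away from the stationary detector: f₂ = f₁ · v/(v + u) = 22983 × 1441/1449 ≈ 22856 Hz.
Equivalently f₂ = f₀ · (v − u)/(v + u).
Beat frequency: |f₂ − f₀| = 2u·f₀/(v + u) = 2 × 8 × 23111/1449 ≈ 255 Hz.

255 Hz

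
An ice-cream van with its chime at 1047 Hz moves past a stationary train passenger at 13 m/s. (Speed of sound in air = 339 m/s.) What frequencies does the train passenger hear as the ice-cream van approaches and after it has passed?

1089 Hz approaching; 1008 Hz receding

Approaching: f₁ = f · v/(v − v_s) = 1047 × 339/326 ≈ 1089 Hz.
Receding: f₂ = f · v/(v + v_s) = 1047 × 339/352 ≈ 1008 Hz.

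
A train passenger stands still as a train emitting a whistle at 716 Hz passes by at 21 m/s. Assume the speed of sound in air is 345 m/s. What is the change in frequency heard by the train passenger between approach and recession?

Approaching: f₁ = f · v/(v − v_s) = 716 × 345/324 ≈ 762.4 Hz.
Receding: f₂ = f · v/(v + v_s) = 716 × 345/366 ≈ 674.9 Hz.
Drop: f₁ − f₂ = 2f·v·v_s/(v² − v_s²) = 2 × 716 × 345 × 21/(345² − 21²) ≈ 87.5 Hz.

87.5 Hz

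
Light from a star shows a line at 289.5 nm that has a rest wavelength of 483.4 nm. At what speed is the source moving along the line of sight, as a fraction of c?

0.472

λ'/λ₀ = 0.5989 < 1 (blueshift), so the source is approaching.
λ'/λ₀ = √((1 − β)/(1 + β)) for an approaching source ⇒ β = (1 − r²)/(1 + r²) with r = λ'/λ₀.
β = (1 − 0.3587)/(1 + 0.3587) ≈ 0.472.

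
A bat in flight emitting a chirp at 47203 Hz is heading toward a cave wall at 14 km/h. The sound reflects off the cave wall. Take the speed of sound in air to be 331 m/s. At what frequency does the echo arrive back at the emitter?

14 km/h = 3.889 m/s.
The cave wall receives the sound from a moving source: f₁ = f₀ · v/(v − v_e) = 47203 × 331/327.11 ≈ 47764 Hz.
On the return leg the bat in flight is a moving observer: f₂ = f₁ · (v + v_e)/v = 47764 × 334.89/331 ≈ 48325 Hz.

48325 Hz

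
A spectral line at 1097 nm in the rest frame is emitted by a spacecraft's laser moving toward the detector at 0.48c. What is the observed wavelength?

Relativistic Doppler for wavelength: λ' = λ₀ · √((1 − β)/(1 + β)).
λ' = 1097 × √(0.5200/1.4800) = 1097 × 0.59275 ≈ 650.2 nm.

650.2 nm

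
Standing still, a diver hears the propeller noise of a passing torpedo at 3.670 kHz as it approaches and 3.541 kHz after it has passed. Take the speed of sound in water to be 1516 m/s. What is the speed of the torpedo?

f₁/f₂ = (v + v_s)/(v − v_s), so v_s = v · (f₁ − f₂)/(f₁ + f₂).
v_s = 1516 × (3.670 − 3.541)/(3.670 + 3.541) = 1516 × 0.129/7.211 ≈ 27 m/s.

27 m/s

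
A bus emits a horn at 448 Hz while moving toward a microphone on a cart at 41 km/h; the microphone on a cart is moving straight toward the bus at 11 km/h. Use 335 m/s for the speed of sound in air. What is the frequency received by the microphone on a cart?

41 km/h = 11.39 m/s; 11 km/h = 3.056 m/s.
Both move, so f' = f · (v + v_o)/(v − v_s).
f' = 448 × (335 + 3.056)/(335 − 11.39) = 448 × 338.06/323.61 ≈ 468 Hz.

468 Hz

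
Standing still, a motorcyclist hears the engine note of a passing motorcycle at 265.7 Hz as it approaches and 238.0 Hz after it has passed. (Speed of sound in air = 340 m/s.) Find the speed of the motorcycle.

f₁/f₂ = (v + v_s)/(v − v_s), so v_s = v · (f₁ − f₂)/(f₁ + f₂).
v_s = 340 × (265.7 − 238.0)/(265.7 + 238.0) = 340 × 27.7/503.7 ≈ 18.7 m/s.

18.7 m/s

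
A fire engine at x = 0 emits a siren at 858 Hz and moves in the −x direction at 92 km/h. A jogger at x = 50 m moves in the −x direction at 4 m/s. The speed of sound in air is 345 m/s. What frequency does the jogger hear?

808 Hz

92 km/h = 25.56 m/s.
The observer lies on the +x side, so the source is heading away from the observer and the observer is heading toward the source.
General Doppler shift: f' = f · (v + v_o)/(v + v_s).
f' = 858 × (345 + 4)/(345 + 25.56) = 858 × 349/370.56 ≈ 808 Hz.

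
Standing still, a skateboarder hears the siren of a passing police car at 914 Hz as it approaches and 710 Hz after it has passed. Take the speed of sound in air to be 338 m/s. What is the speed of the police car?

f₁/f₂ = (v + v_s)/(v − v_s), so v_s = v · (f₁ − f₂)/(f₁ + f₂).
v_s = 338 × (914 − 710)/(914 + 710) = 338 × 204/1624 ≈ 42 m/s.

42 m/s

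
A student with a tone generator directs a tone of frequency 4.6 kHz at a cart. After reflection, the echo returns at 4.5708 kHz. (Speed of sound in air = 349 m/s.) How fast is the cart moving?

Double Doppler shift off a moving reflector: f₂ = f₀ · (v + u)/(v − u) (u > 0 toward emitter).
Rearranging, u = v · (f₂ − f₀)/(f₂ + f₀) = 349 × -0.0292/9.1708 ≈ -1.11 m/s.
So the cart is moving at 1.11 m/s away from the emitter.

1.11 m/s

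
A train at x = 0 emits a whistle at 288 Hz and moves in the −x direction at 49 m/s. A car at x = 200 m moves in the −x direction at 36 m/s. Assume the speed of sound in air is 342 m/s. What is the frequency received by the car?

278 Hz

The observer lies on the +x side, so the source is heading away from the observer and the observer is heading toward the source.
Both move, so f' = f · (v + v_o)/(v + v_s).
f' = 288 × (342 + 36)/(342 + 49) = 288 × 378/391 ≈ 278 Hz.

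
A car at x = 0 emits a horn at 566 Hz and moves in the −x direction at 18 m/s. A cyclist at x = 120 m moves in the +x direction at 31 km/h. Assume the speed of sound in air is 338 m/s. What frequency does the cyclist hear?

524 Hz

31 km/h = 8.611 m/s.
The observer lies on the +x side, so the source is heading away from the observer and the observer is heading away from the source.
Both move, so f' = f · (v − v_o)/(v + v_s).
f' = 566 × (338 − 8.611)/(338 + 18) = 566 × 329.39/356 ≈ 524 Hz.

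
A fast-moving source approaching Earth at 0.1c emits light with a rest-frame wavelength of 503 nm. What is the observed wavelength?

455.0 nm

Relativistic Doppler for wavelength: λ' = λ₀ · √((1 − β)/(1 + β)).
λ' = 503 × √(0.9000/1.1000) = 503 × 0.90453 ≈ 455.0 nm.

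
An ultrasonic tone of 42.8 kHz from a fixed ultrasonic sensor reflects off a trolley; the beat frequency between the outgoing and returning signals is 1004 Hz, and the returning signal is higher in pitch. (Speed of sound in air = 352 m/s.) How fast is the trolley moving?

4.1 m/s

Double Doppler shift off a moving reflector: f₂ = f₀ · (v + u)/(v − u) (u > 0 toward emitter).
Returning signal is higher, so f₂ = f₀ + Δf = 42800 + 1004 = 43804 Hz.
Rearranging, u = v · (f₂ − f₀)/(f₂ + f₀) = 352 × 1004/86604 ≈ 4.1 m/s.
So the trolley is moving at 4.1 m/s toward the emitter.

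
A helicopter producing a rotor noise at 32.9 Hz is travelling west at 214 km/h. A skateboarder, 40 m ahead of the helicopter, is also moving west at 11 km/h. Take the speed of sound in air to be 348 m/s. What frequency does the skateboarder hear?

39.3 Hz

214 km/h = 59.44 m/s; 11 km/h = 3.056 m/s.
The skateboarder is ahead, so the helicopter is moving toward it while the skateboarder is moving away from the helicopter.
Both move, so f' = f · (v − v_o)/(v − v_s).
f' = 32.9 × (348 − 3.056)/(348 − 59.44) = 32.9 × 344.94/288.56 ≈ 39.3 Hz.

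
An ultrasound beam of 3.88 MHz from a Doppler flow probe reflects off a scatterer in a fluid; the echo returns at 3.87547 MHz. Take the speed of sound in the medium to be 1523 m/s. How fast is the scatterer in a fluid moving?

0.89 m/s

Double Doppler shift off a moving reflector: f₂ = f₀ · (v + u)/(v − u) (u > 0 toward emitter).
Rearranging, u = v · (f₂ − f₀)/(f₂ + f₀) = 1523 × -0.00453/7.75547 ≈ -0.89 m/s.
So the scatterer in a fluid is moving at 0.89 m/s away from the emitter.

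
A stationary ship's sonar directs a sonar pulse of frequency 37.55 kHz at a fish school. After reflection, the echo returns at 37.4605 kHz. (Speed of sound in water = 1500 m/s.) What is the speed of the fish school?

1.79 m/s

Double Doppler shift off a moving reflector: f₂ = f₀ · (v + u)/(v − u) (u > 0 toward emitter).
Rearranging, u = v · (f₂ − f₀)/(f₂ + f₀) = 1500 × -0.0895/75.0105 ≈ -1.79 m/s.
So the fish school is moving at 1.79 m/s away from the emitter.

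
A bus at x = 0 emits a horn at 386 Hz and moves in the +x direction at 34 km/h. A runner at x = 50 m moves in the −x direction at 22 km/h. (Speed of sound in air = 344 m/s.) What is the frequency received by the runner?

404 Hz

34 km/h = 9.444 m/s; 22 km/h = 6.111 m/s.
The observer lies on the +x side, so the source is heading toward the observer and the observer is heading toward the source.
Both move, so f' = f · (v + v_o)/(v − v_s).
f' = 386 × (344 + 6.111)/(344 − 9.444) = 386 × 350.11/334.56 ≈ 404 Hz.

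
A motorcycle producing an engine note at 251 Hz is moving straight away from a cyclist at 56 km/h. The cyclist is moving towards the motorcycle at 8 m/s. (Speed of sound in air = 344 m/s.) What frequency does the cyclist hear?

56 km/h = 15.56 m/s.
General Doppler shift: f' = f · (v + v_o)/(v + v_s).
f' = 251 × (344 + 8)/(344 + 15.56) = 251 × 352/359.56 ≈ 246 Hz.

246 Hz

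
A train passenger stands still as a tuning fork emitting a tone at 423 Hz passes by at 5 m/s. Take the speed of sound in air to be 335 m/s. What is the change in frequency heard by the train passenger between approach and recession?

12.6 Hz

Approaching: f₁ = f · v/(v − v_s) = 423 × 335/330 ≈ 429.4 Hz.
Receding: f₂ = f · v/(v + v_s) = 423 × 335/340 ≈ 416.8 Hz.
Drop: f₁ − f₂ = 2f·v·v_s/(v² − v_s²) = 2 × 423 × 335 × 5/(335² − 5²) ≈ 12.6 Hz.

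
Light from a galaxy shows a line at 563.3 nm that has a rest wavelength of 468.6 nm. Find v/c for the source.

0.182c

λ'/λ₀ = 1.2021 > 1 (redshift), so the source is receding.
λ'/λ₀ = √((1 + β)/(1 − β)) for a receding source ⇒ β = (r² − 1)/(r² + 1) with r = λ'/λ₀.
β = (1.4450 − 1)/(1.4450 + 1) ≈ 0.182.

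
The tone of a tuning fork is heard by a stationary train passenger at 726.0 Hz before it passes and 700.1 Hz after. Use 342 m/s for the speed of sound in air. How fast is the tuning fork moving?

6.2 m/s

f₁/f₂ = (v + v_s)/(v − v_s), so v_s = v · (f₁ − f₂)/(f₁ + f₂).
v_s = 342 × (726.0 − 700.1)/(726.0 + 700.1) = 342 × 25.9/1426.1 ≈ 6.2 m/s.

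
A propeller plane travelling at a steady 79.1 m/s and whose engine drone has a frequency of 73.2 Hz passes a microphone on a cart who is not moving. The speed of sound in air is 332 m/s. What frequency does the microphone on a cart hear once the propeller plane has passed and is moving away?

Receding: f₂ = f · v/(v + v_s) = 73.2 × 332/411.1 ≈ 59 Hz.

59 Hz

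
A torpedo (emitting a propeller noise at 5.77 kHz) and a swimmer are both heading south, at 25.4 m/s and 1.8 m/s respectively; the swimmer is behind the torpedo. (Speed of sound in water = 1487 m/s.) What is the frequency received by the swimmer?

The swimmer is behind, so the torpedo is moving away from it while the swimmer is moving toward the torpedo.
General Doppler shift: f' = f · (v + v_o)/(v + v_s).
f' = 5.77 × (1487 + 1.8)/(1487 + 25.4) = 5.77 × 1488.8/1512.4 ≈ 5.68 kHz.

5.68 kHz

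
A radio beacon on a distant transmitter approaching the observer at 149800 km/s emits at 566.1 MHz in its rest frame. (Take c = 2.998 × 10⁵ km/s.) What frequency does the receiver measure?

980.1 MHz

β = v/c = 149800/299800 = 0.4997.
Relativistic Doppler for frequency: f' = f₀ · √((1 + β)/(1 − β)).
f' = 566.1 × √(1.4997/0.5003) = 566.1 × 1.73128 ≈ 980.1 MHz.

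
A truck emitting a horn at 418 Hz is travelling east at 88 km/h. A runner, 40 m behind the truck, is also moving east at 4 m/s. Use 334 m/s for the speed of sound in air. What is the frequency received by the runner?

394 Hz

88 km/h = 24.44 m/s.
The runner is behind, so the truck is moving away from it while the runner is moving toward the truck.
Both move, so f' = f · (v + v_o)/(v + v_s).
f' = 418 × (334 + 4)/(334 + 24.44) = 418 × 338/358.44 ≈ 394 Hz.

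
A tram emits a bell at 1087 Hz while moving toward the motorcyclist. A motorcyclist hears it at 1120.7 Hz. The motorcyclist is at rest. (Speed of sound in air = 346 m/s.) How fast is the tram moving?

f' = f · v/(v − v_s) ⇒ v_s = v · |1 − f/f'|.
v_s = 346 × |1 − 1087/1120.7| = 346 × 0.03007 ≈ 10.4 m/s.

10.4 m/s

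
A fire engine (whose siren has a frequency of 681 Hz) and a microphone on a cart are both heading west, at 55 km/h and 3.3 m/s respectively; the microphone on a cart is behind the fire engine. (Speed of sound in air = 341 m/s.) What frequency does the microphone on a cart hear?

55 km/h = 15.28 m/s.
The microphone on a cart is behind, so the fire engine is moving away from it while the microphone on a cart is moving toward the fire engine.
Both move, so f' = f · (v + v_o)/(v + v_s).
f' = 681 × (341 + 3.3)/(341 + 15.28) = 681 × 344.3/356.28 ≈ 658 Hz.

658 Hz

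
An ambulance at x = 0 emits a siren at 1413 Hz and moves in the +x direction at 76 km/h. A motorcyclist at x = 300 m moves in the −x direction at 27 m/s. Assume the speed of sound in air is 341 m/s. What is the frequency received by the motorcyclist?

1626 Hz

76 km/h = 21.11 m/s.
The observer lies on the +x side, so the source is heading toward the observer and the observer is heading toward the source.
General Doppler shift: f' = f · (v + v_o)/(v − v_s).
f' = 1413 × (341 + 27)/(341 − 21.11) = 1413 × 368/319.89 ≈ 1626 Hz.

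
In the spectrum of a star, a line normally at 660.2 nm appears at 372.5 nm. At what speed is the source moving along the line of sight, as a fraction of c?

0.517

λ'/λ₀ = 0.5642 < 1 (blueshift), so the source is approaching.
λ'/λ₀ = √((1 − β)/(1 + β)) for an approaching source ⇒ β = (1 − r²)/(1 + r²) with r = λ'/λ₀.
β = (1 − 0.3183)/(1 + 0.3183) ≈ 0.517.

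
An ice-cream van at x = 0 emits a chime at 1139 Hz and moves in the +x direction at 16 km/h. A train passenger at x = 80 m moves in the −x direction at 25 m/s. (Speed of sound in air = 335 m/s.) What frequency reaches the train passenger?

1240 Hz

16 km/h = 4.444 m/s.
The observer lies on the +x side, so the source is heading toward the observer and the observer is heading toward the source.
General Doppler shift: f' = f · (v + v_o)/(v − v_s).
f' = 1139 × (335 + 25)/(335 − 4.444) = 1139 × 360/330.56 ≈ 1240 Hz.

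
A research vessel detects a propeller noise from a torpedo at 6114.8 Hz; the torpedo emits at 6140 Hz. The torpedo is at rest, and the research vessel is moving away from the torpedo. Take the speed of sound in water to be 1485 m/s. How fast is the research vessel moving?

f' = f · (v − v_o)/v ⇒ v_o = v · |f'/f − 1|.
v_o = 1485 × |6114.8/6140 − 1| = 1485 × 0.004104 ≈ 6.1 m/s.

6.1 m/s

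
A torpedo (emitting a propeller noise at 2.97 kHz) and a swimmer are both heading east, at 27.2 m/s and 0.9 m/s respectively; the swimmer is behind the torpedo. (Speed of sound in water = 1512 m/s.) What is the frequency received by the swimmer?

2.92 kHz

The swimmer is behind, so the torpedo is moving away from it while the swimmer is moving toward the torpedo.
Both move, so f' = f · (v + v_o)/(v + v_s).
f' = 2.97 × (1512 + 0.9)/(1512 + 27.2) = 2.97 × 1512.9/1539.2 ≈ 2.92 kHz.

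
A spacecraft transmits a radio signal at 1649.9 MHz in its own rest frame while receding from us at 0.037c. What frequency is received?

Relativistic Doppler for frequency: f' = f₀ · √((1 − β)/(1 + β)).
f' = 1649.9 × √(0.9630/1.0370) = 1649.9 × 0.96366 ≈ 1589.9 MHz.

1589.9 MHz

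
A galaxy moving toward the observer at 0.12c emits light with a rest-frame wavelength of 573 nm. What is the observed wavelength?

Relativistic Doppler for wavelength: λ' = λ₀ · √((1 − β)/(1 + β)).
λ' = 573 × √(0.8800/1.1200) = 573 × 0.88641 ≈ 507.9 nm.

507.9 nm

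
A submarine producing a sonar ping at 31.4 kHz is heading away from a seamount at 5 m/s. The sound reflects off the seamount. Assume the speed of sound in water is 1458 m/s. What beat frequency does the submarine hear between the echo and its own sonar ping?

The seamount receives the sound from a moving source: f₁ = f₀ · v/(v + v_e) = 31.4 × 1458/1463 ≈ 31.293 kHz.
On the return leg the submarine is a moving observer: f₂ = f₁ · (v − v_e)/v = 31.293 × 1453/1458 ≈ 31.185 kHz.
Equivalently f₂ = f₀ · (v − v_e)/(v + v_e).
Beat against the emitted tone (with f₀ = 31400 Hz): |f₂ − f₀| = 2v_e·f₀/(v + v_e) = 2 × 5 × 31400/1463 ≈ 215 Hz.

215 Hz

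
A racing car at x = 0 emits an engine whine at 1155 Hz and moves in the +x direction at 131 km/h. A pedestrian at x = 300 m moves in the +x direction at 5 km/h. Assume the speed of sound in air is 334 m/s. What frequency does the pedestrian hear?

1291 Hz

131 km/h = 36.39 m/s; 5 km/h = 1.389 m/s.
The observer lies on the +x side, so the source is heading toward the observer and the observer is heading away from the source.
Both move, so f' = f · (v − v_o)/(v − v_s).
f' = 1155 × (334 − 1.389)/(334 − 36.39) = 1155 × 332.61/297.61 ≈ 1291 Hz.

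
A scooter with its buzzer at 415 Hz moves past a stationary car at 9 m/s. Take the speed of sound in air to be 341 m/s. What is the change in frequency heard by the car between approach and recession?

Approaching: f₁ = f · v/(v − v_s) = 415 × 341/332 ≈ 426.2 Hz.
Receding: f₂ = f · v/(v + v_s) = 415 × 341/350 ≈ 404.3 Hz.
Drop: f₁ − f₂ = 2f·v·v_s/(v² − v_s²) = 2 × 415 × 341 × 9/(341² − 9²) ≈ 21.9 Hz.

21.9 Hz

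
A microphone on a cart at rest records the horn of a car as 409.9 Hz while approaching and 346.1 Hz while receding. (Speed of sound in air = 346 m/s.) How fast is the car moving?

29 m/s

f₁/f₂ = (v + v_s)/(v − v_s), so v_s = v · (f₁ − f₂)/(f₁ + f₂).
v_s = 346 × (409.9 − 346.1)/(409.9 + 346.1) = 346 × 63.8/756.0 ≈ 29 m/s.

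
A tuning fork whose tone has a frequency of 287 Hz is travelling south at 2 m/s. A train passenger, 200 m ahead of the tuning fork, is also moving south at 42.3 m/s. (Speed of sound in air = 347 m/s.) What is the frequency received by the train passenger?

The train passenger is ahead, so the tuning fork is moving toward it while the train passenger is moving away from the tuning fork.
Both move, so f' = f · (v − v_o)/(v − v_s).
f' = 287 × (347 − 42.3)/(347 − 2) = 287 × 304.7/345 ≈ 253 Hz.

253 Hz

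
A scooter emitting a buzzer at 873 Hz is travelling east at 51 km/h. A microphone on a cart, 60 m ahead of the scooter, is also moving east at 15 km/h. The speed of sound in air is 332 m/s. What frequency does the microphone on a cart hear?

51 km/h = 14.17 m/s; 15 km/h = 4.167 m/s.
The microphone on a cart is ahead, so the scooter is moving toward it while the microphone on a cart is moving away from the scooter.
General Doppler shift: f' = f · (v − v_o)/(v − v_s).
f' = 873 × (332 − 4.167)/(332 − 14.17) = 873 × 327.83/317.83 ≈ 900 Hz.

900 Hz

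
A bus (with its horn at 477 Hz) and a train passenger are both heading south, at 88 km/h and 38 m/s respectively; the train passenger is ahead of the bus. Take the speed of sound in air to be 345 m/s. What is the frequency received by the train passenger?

88 km/h = 24.44 m/s.
The train passenger is ahead, so the bus is moving toward it while the train passenger is moving away from the bus.
General Doppler shift: f' = f · (v − v_o)/(v − v_s).
f' = 477 × (345 − 38)/(345 − 24.44) = 477 × 307/320.56 ≈ 457 Hz.

457 Hz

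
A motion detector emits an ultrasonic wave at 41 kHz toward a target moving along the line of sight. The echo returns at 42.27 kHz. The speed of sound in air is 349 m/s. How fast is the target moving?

Double Doppler shift off a moving reflector: f₂ = f₀ · (v + u)/(v − u) (u > 0 toward emitter).
Rearranging, u = v · (f₂ − f₀)/(f₂ + f₀) = 349 × 1.27/83.27 ≈ 5.3 m/s.
So the target is moving at 5.3 m/s toward the emitter.

5.3 m/s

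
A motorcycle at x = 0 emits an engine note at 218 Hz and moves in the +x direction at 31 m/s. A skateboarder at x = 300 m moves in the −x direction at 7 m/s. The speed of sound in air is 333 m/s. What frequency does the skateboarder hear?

The observer lies on the +x side, so the source is heading toward the observer and the observer is heading toward the source.
Both move, so f' = f · (v + v_o)/(v − v_s).
f' = 218 × (333 + 7)/(333 − 31) = 218 × 340/302 ≈ 245 Hz.

245 Hz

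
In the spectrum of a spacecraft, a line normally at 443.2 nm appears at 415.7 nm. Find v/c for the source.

0.064c

λ'/λ₀ = 0.9380 < 1 (blueshift), so the source is approaching.
λ'/λ₀ = √((1 − β)/(1 + β)) for an approaching source ⇒ β = (1 − r²)/(1 + r²) with r = λ'/λ₀.
β = (1 − 0.8798)/(1 + 0.8798) ≈ 0.064.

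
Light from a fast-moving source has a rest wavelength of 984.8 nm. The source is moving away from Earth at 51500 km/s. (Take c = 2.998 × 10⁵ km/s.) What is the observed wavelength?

β = v/c = 51500/299800 = 0.1718.
Relativistic Doppler for wavelength: λ' = λ₀ · √((1 + β)/(1 − β)).
λ' = 984.8 × √(1.1718/0.8282) = 984.8 × 1.18946 ≈ 1171.4 nm.

1171.4 nm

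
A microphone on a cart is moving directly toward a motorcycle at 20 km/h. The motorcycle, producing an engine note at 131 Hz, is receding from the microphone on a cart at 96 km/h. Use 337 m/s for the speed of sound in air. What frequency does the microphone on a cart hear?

123 Hz

96 km/h = 26.67 m/s; 20 km/h = 5.556 m/s.
Both move, so f' = f · (v + v_o)/(v + v_s).
f' = 131 × (337 + 5.556)/(337 + 26.67) = 131 × 342.56/363.67 ≈ 123 Hz.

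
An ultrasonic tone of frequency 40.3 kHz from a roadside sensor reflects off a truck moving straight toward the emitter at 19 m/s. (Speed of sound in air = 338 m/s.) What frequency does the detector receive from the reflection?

45.1 kHz

At the truck (a moving observer), f₁ = f₀ · (v + u)/v = 40.3 × 357/338 ≈ 42.6 kHz.
On reflection it acts as a source moving toward the stationary detector: f₂ = f₁ · v/(v − u) = 42.6 × 338/319 ≈ 45.1 kHz.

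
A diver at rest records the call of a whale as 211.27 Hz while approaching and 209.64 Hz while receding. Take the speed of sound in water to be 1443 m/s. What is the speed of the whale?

5.6 m/s

f₁/f₂ = (v + v_s)/(v − v_s), so v_s = v · (f₁ − f₂)/(f₁ + f₂).
v_s = 1443 × (211.27 − 209.64)/(211.27 + 209.64) = 1443 × 1.63/420.91 ≈ 5.6 m/s.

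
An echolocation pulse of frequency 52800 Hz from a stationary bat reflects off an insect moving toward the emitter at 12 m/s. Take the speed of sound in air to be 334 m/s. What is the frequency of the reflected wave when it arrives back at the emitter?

At the insect (a moving observer), f₁ = f₀ · (v + u)/v = 52800 × 346/334 ≈ 54697 Hz.
On reflection it acts as a source moving toward the stationary detector: f₂ = f₁ · v/(v − u) = 54697 × 334/322 ≈ 56735 Hz.
Equivalently f₂ = f₀ · (v + u)/(v − u).

56735 Hz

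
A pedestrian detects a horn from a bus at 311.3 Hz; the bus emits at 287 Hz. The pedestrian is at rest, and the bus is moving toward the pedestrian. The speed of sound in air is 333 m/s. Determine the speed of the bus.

26 m/s

f' = f · v/(v − v_s) ⇒ v_s = v · |1 − f/f'|.
v_s = 333 × |1 − 287/311.3| = 333 × 0.07806 ≈ 26 m/s.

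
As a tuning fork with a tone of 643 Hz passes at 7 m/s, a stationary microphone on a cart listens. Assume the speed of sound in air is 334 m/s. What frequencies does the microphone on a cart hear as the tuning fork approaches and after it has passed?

657 Hz approaching; 630 Hz receding

Approaching: f₁ = f · v/(v − v_s) = 643 × 334/327 ≈ 657 Hz.
Receding: f₂ = f · v/(v + v_s) = 643 × 334/341 ≈ 630 Hz.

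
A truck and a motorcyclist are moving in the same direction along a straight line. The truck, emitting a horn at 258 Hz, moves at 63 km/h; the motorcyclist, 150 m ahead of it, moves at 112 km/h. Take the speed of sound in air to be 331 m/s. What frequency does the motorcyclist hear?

63 km/h = 17.5 m/s; 112 km/h = 31.11 m/s.
The motorcyclist is ahead, so the truck is moving toward it while the motorcyclist is moving away from the truck.
With source approaching and observer receding, f' = f · (v − v_o)/(v − v_s).
f' = 258 × (331 − 31.11)/(331 − 17.5) = 258 × 299.89/313.5 ≈ 247 Hz.

247 Hz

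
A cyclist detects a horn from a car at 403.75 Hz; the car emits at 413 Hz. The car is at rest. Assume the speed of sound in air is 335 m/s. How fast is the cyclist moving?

f' < f, so the cyclist is receding.
f' = f · (v − v_o)/v ⇒ v_o = v · |f'/f − 1|.
v_o = 335 × |403.75/413 − 1| = 335 × 0.0224 ≈ 7.5 m/s.

7.5 m/s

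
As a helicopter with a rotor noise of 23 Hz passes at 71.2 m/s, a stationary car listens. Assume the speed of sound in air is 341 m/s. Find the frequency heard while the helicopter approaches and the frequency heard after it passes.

29.1 Hz approaching; 19.0 Hz receding

Approaching: f₁ = f · v/(v − v_s) = 23 × 341/269.8 ≈ 29.1 Hz.
Receding: f₂ = f · v/(v + v_s) = 23 × 341/412.2 ≈ 19.0 Hz.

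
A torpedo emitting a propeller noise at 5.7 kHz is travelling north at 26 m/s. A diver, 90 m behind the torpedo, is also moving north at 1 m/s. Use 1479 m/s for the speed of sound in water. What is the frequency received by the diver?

The diver is behind, so the torpedo is moving away from it while the diver is moving toward the torpedo.
Both move, so f' = f · (v + v_o)/(v + v_s).
f' = 5.7 × (1479 + 1)/(1479 + 26) = 5.7 × 1480/1505 ≈ 5.61 kHz.

5.61 kHz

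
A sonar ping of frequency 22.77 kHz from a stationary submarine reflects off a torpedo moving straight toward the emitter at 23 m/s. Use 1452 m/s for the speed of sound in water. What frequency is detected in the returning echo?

At the torpedo (a moving observer), f₁ = f₀ · (v + u)/v = 22.77 × 1475/1452 ≈ 23.1 kHz.
On reflection it acts as a source moving toward the stationary detector: f₂ = f₁ · v/(v − u) = 23.1 × 1452/1429 ≈ 23.5 kHz.
Equivalently f₂ = f₀ · (v + u)/(v − u).

23.5 kHz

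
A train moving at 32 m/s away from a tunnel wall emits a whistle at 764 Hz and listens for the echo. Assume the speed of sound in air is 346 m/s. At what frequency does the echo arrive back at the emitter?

635 Hz

The tunnel wall receives the sound from a moving source: f₁ = f₀ · v/(v + v_e) = 764 × 346/378 ≈ 699 Hz.
On the return leg the train is a moving observer: f₂ = f₁ · (v − v_e)/v = 699 × 314/346 ≈ 635 Hz.
Equivalently f₂ = f₀ · (v − v_e)/(v + v_e).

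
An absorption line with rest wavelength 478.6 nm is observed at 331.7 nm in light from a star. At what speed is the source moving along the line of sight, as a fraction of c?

λ'/λ₀ = 0.6931 < 1 (blueshift), so the source is approaching.
λ'/λ₀ = √((1 − β)/(1 + β)) for an approaching source ⇒ β = (1 − r²)/(1 + r²) with r = λ'/λ₀.
β = (1 − 0.4803)/(1 + 0.4803) ≈ 0.351.

0.351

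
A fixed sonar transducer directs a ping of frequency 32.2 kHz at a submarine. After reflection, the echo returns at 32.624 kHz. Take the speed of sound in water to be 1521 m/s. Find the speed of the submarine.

Double Doppler shift off a moving reflector: f₂ = f₀ · (v + u)/(v − u) (u > 0 toward emitter).
Rearranging, u = v · (f₂ − f₀)/(f₂ + f₀) = 1521 × 0.424/64.824 ≈ 9.9 m/s.
So the submarine is moving at 9.9 m/s toward the emitter.

9.9 m/s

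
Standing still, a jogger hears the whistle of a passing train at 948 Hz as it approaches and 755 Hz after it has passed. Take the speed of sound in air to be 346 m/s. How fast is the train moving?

f₁/f₂ = (v + v_s)/(v − v_s), so v_s = v · (f₁ − f₂)/(f₁ + f₂).
v_s = 346 × (948 − 755)/(948 + 755) = 346 × 193/1703 ≈ 39 m/s.

39 m/s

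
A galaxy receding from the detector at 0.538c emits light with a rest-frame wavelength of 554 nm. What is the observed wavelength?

1010.8 nm

Relativistic Doppler for wavelength: λ' = λ₀ · √((1 + β)/(1 − β)).
λ' = 554 × √(1.5380/0.4620) = 554 × 1.82456 ≈ 1010.8 nm.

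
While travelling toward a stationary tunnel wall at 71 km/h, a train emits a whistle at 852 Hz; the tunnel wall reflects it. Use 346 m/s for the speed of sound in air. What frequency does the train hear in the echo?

955 Hz

71 km/h = 19.72 m/s.
The tunnel wall receives the sound from a moving source: f₁ = f₀ · v/(v − v_e) = 852 × 346/326.28 ≈ 904 Hz.
On the return leg the train is a moving observer: f₂ = f₁ · (v + v_e)/v = 904 × 365.72/346 ≈ 955 Hz.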